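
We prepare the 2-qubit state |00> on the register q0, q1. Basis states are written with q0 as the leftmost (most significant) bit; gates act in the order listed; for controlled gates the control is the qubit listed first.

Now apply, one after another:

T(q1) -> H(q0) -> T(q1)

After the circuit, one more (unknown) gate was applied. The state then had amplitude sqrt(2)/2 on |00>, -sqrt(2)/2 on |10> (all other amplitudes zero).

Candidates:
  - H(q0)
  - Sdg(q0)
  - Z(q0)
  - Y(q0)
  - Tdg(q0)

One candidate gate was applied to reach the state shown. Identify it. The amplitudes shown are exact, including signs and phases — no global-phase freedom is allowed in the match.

The unique candidate consistent with the amplitudes is Z(q0).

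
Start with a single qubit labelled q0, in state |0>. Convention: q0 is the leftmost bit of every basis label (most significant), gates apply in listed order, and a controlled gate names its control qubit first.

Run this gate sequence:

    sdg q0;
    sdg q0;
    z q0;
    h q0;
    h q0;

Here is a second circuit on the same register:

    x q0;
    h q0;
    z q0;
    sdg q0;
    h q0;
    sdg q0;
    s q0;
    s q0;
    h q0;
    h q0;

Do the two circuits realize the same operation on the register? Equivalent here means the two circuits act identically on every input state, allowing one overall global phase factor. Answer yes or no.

No, they are not equivalent — no single phase factor reconciles the two unitaries.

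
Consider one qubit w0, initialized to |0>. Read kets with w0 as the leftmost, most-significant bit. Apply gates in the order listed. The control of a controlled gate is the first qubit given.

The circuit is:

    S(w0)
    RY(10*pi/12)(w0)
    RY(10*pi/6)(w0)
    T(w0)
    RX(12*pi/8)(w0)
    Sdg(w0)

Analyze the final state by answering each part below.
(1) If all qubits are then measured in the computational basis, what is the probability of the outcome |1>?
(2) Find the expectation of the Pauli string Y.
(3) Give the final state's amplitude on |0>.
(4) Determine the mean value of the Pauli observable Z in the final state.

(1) The probability of measuring |1> is sqrt(2)/4 + 1/2.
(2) The expectation value of Y is -sqrt(2)/2.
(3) |0> carries amplitude 1/2 + exp(3*I*pi/4)/2 in the final state.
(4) The expectation value of Z is -sqrt(2)/2.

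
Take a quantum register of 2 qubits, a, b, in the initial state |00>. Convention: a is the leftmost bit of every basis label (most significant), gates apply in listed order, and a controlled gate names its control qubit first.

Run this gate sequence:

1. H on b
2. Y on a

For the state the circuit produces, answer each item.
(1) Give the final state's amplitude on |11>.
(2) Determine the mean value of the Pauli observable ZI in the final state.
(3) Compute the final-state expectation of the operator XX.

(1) The amplitude on |11> is sqrt(2)*I/2.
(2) The expectation value of ZI is -1.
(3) The expectation value of XX is 0.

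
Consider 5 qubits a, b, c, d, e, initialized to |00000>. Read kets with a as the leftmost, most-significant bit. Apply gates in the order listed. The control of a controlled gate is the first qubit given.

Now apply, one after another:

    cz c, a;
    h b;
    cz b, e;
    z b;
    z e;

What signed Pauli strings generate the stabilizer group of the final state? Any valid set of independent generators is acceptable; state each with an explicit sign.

The stabilizer group can be generated by -IXIII, +ZIIII, +IIZII, +IIIZI, +IIIIZ, among other valid generating sets.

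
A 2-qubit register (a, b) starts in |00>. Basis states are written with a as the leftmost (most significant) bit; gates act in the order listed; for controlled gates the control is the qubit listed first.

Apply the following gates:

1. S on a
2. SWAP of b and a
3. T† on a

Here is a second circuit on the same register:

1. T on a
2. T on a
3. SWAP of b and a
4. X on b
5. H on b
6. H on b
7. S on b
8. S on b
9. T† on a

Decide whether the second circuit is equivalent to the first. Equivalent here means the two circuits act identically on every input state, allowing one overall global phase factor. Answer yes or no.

No — the two circuits implement different unitaries, even allowing a global phase.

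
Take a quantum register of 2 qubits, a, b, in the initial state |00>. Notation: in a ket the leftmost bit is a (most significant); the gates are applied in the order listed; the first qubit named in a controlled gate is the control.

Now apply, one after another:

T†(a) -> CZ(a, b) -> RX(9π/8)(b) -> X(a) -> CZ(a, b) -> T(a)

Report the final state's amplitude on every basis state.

The final amplitudes are 0 on |00>, 0 on |01>, -exp(I*pi/4)*sin(pi/16) on |10>, exp(3*I*pi/4)*cos(pi/16) on |11>.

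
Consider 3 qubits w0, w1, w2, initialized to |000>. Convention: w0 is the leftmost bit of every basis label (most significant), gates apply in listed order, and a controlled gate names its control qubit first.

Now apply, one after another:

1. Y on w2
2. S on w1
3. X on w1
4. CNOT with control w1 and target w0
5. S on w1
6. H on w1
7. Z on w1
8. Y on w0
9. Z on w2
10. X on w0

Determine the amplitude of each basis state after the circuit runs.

The resulting statevector has amplitude -sqrt(2)*I/2 on |101>, -sqrt(2)*I/2 on |111>, and 0 on every other basis state.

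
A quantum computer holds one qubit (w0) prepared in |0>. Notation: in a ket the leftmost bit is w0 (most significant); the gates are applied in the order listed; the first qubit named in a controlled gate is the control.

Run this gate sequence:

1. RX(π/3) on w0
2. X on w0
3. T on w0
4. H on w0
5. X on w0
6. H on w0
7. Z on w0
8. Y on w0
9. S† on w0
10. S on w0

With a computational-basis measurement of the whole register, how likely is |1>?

Outcome |1> occurs with probability 1/4. Key observation: steps 4-7 multiply out to the identity, so the circuit reduces to the remaining gates.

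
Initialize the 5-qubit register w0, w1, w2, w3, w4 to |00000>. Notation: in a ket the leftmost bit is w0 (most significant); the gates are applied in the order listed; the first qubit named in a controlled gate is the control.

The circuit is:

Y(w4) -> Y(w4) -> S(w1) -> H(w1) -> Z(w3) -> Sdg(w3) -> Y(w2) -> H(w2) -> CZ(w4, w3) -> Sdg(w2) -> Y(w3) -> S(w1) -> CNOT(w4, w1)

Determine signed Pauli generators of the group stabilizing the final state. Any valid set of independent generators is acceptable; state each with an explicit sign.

The final state is stabilized by the group generated by +IYIII, +IIYII, +ZIIII, -IIIZI, +IIIIZ; other independent generating sets are equally valid.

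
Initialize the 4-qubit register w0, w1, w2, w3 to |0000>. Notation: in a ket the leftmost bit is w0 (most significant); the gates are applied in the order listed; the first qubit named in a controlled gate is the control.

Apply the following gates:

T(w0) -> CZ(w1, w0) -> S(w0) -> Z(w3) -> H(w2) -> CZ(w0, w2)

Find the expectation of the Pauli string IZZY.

The expectation value of IZZY is 0.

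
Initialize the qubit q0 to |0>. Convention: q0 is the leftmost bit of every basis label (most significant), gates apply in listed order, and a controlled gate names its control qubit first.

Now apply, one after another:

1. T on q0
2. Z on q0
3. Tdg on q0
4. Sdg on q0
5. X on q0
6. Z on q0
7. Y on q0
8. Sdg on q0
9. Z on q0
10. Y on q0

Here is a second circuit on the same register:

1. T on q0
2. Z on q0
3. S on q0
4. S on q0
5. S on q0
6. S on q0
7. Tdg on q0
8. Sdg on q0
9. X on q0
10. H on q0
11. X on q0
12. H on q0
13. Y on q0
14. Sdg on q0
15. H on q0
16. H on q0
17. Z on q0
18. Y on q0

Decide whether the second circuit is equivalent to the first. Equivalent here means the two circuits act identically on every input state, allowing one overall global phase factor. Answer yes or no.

Yes, they are equivalent — the unitaries differ by at most a global phase.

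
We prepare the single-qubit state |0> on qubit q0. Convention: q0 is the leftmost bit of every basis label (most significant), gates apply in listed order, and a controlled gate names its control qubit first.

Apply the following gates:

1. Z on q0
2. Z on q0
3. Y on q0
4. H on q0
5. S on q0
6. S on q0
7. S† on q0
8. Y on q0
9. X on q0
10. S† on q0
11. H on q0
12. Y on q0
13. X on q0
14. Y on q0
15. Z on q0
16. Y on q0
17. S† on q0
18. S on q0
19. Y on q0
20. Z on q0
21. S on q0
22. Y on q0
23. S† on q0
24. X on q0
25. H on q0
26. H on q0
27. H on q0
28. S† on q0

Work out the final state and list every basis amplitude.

The resulting statevector has amplitude sqrt(2)/2 on |0>, sqrt(2)*I/2 on |1>. Key observation: steps 15-20 multiply out to the identity, so the circuit reduces to the remaining gates.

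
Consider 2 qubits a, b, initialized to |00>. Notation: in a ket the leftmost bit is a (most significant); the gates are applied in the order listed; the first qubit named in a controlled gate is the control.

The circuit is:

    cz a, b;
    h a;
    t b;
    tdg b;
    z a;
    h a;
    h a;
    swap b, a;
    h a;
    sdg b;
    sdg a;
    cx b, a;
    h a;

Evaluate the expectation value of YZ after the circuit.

The expectation value of YZ is 1.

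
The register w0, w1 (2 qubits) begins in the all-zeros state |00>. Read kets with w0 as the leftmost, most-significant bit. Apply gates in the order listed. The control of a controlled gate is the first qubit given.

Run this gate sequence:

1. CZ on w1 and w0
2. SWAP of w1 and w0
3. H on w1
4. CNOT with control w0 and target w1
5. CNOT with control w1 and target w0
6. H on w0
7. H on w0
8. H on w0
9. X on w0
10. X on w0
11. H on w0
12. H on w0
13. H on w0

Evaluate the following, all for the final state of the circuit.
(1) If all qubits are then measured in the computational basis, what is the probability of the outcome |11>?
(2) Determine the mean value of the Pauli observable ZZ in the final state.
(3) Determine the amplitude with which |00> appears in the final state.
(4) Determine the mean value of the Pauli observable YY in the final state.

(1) The probability of measuring |11> is 1/2. Key observation: gates 6-13 undo each other exactly, leaving only the rest of the circuit to track.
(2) In the final state, ZZ has expectation 1.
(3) |00> carries amplitude sqrt(2)/2 in the final state.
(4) The observable YY averages to -1.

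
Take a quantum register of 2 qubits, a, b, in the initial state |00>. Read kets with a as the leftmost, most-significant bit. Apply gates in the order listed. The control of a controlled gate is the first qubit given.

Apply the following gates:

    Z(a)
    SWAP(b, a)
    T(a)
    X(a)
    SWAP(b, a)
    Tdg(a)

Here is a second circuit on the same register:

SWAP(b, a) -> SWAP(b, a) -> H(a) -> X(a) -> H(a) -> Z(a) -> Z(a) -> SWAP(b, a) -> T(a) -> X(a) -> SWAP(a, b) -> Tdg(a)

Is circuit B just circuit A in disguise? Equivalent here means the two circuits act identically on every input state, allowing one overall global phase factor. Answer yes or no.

Yes, they are equivalent — the unitaries differ by at most a global phase.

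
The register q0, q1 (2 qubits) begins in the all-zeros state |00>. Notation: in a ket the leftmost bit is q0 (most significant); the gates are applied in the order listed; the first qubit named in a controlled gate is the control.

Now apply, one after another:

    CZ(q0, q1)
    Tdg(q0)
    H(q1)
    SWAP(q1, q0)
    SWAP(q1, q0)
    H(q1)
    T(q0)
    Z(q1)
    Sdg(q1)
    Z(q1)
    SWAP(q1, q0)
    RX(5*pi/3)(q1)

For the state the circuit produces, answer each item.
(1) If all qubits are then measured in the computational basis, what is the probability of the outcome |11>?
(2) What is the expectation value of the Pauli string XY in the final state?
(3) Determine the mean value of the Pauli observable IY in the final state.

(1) Outcome |11> occurs with probability 0.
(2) The expectation value of XY is 0.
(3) The expectation value of IY is sqrt(3)/2.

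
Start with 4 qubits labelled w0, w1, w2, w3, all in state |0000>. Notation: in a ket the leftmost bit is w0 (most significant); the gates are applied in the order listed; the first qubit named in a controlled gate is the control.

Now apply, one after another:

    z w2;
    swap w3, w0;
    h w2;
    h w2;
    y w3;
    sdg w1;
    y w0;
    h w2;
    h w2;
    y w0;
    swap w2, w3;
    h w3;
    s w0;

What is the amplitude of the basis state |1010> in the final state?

The final state's coefficient on |1010> equals 0. Key observation: the block from step 7 through step 10 cancels to the identity and can be dropped.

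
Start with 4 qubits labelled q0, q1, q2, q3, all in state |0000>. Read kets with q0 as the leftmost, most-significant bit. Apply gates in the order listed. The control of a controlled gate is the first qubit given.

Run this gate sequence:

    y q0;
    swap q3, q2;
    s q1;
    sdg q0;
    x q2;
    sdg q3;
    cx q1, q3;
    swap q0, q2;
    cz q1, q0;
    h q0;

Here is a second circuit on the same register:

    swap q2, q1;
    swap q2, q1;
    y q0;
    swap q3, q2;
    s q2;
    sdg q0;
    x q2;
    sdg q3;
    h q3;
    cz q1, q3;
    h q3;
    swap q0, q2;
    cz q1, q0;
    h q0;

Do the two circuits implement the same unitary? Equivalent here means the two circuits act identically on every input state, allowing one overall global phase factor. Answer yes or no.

No — the two circuits implement different unitaries, even allowing a global phase.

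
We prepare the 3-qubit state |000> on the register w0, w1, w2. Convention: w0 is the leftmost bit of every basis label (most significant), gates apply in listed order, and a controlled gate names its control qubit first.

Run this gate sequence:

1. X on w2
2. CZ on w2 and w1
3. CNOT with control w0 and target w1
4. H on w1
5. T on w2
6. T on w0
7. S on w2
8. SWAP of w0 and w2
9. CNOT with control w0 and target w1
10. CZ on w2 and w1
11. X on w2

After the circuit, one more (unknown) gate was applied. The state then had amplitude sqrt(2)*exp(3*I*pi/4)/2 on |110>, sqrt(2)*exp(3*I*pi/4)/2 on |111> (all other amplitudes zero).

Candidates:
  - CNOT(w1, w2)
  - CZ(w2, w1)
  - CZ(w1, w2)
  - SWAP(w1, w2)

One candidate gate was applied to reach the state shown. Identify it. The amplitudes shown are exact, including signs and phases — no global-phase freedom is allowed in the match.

The unique candidate consistent with the amplitudes is SWAP(w1, w2).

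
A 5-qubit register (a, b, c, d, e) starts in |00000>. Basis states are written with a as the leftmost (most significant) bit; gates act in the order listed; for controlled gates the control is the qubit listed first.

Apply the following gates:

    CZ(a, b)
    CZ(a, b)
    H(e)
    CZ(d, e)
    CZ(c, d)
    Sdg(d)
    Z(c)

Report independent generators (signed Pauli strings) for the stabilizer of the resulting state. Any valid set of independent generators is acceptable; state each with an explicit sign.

One valid set of independent stabilizer generators is +IIIIX, +ZIIII, +IZIII, +IIZII, +IIIZI (any independent generating set of the same group is equally correct). Key observation: the block from step 1 through step 2 cancels to the identity and can be dropped.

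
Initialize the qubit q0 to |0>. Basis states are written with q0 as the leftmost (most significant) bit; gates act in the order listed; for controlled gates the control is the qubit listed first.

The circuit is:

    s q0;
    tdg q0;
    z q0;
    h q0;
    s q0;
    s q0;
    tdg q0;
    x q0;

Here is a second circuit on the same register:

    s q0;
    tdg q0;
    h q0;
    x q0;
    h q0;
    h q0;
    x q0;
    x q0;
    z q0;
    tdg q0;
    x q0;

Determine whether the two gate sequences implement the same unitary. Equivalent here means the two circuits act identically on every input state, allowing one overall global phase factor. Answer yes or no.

Yes: on every input state the two circuits agree up to one overall phase factor.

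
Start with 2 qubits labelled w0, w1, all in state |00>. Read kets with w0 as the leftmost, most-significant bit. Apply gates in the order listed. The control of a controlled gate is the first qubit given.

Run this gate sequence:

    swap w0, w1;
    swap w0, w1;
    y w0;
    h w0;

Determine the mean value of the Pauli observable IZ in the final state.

The observable IZ averages to 1. Key observation: steps 1-2 multiply out to the identity, so the circuit reduces to the remaining gates.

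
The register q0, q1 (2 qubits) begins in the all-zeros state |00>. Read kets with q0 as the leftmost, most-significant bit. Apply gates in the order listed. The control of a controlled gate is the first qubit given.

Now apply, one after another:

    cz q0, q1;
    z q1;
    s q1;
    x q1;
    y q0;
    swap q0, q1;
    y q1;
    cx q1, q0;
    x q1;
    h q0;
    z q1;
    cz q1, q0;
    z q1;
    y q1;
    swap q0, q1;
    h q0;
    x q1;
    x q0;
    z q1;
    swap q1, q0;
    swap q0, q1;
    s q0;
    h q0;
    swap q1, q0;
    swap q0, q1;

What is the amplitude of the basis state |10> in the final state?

The amplitude on |10> is sqrt(2)*(-1 - I)/4.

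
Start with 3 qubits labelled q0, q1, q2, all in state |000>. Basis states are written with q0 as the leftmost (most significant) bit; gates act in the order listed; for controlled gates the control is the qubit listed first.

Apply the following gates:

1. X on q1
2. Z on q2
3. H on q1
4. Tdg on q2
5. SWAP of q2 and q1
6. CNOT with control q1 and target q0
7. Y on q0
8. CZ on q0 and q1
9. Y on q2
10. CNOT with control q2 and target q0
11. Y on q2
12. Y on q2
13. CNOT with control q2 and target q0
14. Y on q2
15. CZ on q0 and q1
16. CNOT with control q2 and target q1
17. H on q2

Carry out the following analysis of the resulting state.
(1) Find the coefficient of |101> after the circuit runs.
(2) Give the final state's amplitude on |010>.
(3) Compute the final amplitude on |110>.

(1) The amplitude on |101> is I/2. Key observation: the block from step 8 through step 15 cancels to the identity and can be dropped.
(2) The amplitude on |010> is 0.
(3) The amplitude on |110> is -I/2.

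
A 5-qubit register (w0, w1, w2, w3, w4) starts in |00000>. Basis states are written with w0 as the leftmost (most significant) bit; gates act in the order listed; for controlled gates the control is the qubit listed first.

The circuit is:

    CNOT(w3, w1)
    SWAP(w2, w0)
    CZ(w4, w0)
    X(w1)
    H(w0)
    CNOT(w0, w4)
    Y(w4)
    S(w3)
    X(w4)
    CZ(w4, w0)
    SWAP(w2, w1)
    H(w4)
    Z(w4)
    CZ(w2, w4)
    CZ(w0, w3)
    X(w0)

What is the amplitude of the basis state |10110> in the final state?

|10110> carries amplitude 0 in the final state.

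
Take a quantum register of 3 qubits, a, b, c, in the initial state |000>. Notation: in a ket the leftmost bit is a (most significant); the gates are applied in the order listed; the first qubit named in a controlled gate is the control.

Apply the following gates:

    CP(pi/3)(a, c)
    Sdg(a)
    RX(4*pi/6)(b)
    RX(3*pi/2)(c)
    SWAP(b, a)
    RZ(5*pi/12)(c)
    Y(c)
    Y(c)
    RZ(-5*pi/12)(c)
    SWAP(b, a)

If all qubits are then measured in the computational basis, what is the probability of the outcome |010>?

The probability of measuring |010> is 3/8. Key observation: the block from step 5 through step 10 cancels to the identity and can be dropped.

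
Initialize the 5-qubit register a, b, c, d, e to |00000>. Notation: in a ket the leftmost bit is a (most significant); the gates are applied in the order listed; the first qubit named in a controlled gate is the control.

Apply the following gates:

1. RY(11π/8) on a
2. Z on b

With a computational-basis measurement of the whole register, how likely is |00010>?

A full measurement returns |00010> with probability 0.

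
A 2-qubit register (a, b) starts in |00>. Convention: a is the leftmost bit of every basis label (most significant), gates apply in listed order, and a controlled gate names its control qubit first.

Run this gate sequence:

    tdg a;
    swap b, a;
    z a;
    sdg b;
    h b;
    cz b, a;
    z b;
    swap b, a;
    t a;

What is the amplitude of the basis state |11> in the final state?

The amplitude on |11> is 0.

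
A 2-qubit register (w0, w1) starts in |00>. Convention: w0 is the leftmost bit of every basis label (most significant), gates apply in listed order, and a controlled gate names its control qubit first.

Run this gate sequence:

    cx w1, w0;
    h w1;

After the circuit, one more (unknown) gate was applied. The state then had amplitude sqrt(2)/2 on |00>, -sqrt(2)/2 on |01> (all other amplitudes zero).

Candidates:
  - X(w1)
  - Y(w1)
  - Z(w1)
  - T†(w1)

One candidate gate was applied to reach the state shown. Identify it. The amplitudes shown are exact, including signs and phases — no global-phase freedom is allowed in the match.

It was Z(w1) that produced the state shown.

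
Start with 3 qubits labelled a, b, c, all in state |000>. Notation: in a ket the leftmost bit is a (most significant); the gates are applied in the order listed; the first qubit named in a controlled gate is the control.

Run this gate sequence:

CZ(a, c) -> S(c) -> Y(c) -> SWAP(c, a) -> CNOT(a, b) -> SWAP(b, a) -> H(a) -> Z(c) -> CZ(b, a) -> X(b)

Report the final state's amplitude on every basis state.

The final amplitudes are sqrt(2)*I/2 on |000>, sqrt(2)*I/2 on |100>, and 0 on every other basis state.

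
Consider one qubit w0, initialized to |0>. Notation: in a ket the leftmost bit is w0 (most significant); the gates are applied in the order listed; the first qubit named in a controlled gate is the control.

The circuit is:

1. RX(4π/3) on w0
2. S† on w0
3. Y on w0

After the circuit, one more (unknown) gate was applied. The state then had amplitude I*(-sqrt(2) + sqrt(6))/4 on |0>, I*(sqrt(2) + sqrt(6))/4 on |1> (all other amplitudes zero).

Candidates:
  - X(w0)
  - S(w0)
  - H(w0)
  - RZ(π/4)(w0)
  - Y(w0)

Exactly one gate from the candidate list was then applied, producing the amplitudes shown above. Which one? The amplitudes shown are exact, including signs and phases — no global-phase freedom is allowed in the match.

The applied gate was H(w0).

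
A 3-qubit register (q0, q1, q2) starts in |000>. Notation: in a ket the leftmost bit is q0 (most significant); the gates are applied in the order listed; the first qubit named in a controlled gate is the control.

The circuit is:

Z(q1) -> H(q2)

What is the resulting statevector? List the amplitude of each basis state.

The final amplitudes are sqrt(2)/2 on |000>, sqrt(2)/2 on |001>, and 0 on every other basis state.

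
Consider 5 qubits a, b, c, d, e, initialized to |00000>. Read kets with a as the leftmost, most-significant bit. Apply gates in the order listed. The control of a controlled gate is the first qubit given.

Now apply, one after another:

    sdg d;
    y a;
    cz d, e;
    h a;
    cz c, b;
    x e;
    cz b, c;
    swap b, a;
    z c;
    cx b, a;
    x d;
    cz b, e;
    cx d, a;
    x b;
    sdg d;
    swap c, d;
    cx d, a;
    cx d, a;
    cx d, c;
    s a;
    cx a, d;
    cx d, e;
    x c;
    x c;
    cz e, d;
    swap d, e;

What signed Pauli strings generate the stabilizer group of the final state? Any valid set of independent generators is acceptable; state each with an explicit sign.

One valid set of independent stabilizer generators is +XXIXY, +ZIIIZ, +IZIIZ, -IIZII, -IIIZZ (any independent generating set of the same group is equally correct). Key observation: gates 23-24 undo each other exactly, leaving only the rest of the circuit to track.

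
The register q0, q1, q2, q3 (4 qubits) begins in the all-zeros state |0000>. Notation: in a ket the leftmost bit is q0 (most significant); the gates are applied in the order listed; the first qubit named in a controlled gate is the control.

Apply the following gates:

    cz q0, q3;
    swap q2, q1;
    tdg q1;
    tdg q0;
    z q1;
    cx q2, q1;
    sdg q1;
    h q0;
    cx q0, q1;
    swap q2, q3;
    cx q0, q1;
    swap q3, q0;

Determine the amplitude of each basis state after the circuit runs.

The resulting statevector has amplitude sqrt(2)/2 on |0000>, sqrt(2)/2 on |0001>, and 0 on every other basis state.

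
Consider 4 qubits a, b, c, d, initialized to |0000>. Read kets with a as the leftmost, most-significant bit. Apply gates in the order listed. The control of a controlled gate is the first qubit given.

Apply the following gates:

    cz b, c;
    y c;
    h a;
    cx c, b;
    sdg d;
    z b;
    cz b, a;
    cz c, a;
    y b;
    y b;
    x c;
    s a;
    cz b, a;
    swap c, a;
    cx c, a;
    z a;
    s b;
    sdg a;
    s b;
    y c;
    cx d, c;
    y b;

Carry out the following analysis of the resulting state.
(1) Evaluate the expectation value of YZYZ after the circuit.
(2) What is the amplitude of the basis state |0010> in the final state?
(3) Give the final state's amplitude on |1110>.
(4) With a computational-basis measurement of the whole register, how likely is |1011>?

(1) The expectation value of YZYZ is -1.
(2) The amplitude on |0010> is sqrt(2)*I/2.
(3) The amplitude on |1110> is 0.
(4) Outcome |1011> occurs with probability 0.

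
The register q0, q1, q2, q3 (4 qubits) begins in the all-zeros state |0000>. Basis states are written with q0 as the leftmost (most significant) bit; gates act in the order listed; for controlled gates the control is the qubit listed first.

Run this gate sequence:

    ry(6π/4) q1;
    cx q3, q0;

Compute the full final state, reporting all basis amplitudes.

The resulting statevector has amplitude -sqrt(2)/2 on |0000>, sqrt(2)/2 on |0100>, and 0 on every other basis state.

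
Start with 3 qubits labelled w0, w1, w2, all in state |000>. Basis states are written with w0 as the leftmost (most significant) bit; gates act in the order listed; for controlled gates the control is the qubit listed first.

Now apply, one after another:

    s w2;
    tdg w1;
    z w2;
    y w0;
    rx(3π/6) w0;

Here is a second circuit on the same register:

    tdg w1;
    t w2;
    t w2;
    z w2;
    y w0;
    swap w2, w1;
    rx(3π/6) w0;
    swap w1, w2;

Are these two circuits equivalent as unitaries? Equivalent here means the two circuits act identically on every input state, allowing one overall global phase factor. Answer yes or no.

Yes, they are equivalent — the unitaries differ by at most a global phase.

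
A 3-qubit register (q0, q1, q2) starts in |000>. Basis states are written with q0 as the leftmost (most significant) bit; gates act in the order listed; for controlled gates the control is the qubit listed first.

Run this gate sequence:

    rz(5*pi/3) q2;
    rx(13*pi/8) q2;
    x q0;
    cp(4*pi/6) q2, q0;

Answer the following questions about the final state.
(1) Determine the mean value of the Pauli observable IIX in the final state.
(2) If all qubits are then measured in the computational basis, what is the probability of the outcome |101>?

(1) In the final state, IIX has expectation -sqrt(3*sqrt(2) + 6)/4.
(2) A full measurement returns |101> with probability sin(3*pi/16)**2.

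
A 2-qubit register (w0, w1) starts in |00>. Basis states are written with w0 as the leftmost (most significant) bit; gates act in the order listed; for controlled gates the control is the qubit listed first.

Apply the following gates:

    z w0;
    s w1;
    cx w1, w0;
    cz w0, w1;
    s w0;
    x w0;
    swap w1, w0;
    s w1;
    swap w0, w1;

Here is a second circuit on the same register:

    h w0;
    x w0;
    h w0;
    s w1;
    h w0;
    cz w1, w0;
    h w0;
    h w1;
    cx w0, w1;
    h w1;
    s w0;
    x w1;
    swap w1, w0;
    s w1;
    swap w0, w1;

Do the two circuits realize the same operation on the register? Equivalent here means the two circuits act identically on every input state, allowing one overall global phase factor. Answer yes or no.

No — the two circuits implement different unitaries, even allowing a global phase.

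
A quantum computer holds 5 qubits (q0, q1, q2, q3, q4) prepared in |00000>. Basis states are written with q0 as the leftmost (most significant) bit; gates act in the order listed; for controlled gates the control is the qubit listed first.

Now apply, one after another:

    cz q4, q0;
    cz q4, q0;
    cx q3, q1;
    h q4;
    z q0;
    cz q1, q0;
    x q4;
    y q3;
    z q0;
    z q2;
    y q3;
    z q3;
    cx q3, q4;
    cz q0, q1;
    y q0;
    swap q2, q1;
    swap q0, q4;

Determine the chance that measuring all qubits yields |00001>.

The probability of measuring |00001> is 1/2.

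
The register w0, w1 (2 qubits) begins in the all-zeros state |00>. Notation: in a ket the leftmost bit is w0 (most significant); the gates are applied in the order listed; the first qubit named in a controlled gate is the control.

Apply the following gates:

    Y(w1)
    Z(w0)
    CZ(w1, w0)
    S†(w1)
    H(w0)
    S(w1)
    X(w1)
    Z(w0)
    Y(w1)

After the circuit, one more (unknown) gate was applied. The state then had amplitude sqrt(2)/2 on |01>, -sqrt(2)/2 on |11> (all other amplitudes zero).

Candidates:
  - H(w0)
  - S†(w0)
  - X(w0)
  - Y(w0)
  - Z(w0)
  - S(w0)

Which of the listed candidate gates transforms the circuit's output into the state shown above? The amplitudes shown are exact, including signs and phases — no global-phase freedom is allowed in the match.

The unique candidate consistent with the amplitudes is X(w0).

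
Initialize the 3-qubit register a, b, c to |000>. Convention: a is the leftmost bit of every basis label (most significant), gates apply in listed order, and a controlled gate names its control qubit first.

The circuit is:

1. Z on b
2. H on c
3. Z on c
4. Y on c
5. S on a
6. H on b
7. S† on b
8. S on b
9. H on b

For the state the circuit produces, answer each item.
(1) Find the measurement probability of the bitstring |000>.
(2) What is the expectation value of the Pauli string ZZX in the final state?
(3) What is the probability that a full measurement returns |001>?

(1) Outcome |000> occurs with probability 1/2. Key observation: gates 6-9 undo each other exactly, leaving only the rest of the circuit to track.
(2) In the final state, ZZX has expectation 1.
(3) A full measurement returns |001> with probability 1/2.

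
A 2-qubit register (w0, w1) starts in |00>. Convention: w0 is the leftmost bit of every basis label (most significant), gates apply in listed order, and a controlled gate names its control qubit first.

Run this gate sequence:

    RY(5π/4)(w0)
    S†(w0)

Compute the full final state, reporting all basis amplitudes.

The resulting statevector has amplitude -sqrt(2 - sqrt(2))/2 on |00>, 0 on |01>, -I*sqrt(sqrt(2) + 2)/2 on |10>, 0 on |11>.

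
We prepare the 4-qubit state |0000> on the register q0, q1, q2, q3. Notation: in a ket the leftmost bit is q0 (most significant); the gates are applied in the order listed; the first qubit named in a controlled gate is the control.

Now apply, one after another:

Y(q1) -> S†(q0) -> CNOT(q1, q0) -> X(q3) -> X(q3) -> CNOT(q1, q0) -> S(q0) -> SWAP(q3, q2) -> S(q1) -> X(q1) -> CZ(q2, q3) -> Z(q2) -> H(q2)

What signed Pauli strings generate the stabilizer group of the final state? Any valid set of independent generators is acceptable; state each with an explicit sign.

The final state is stabilized by the group generated by +IIXI, +ZIII, +IZII, +IIIZ; other independent generating sets are equally valid. Key observation: gates 2-7 undo each other exactly, leaving only the rest of the circuit to track.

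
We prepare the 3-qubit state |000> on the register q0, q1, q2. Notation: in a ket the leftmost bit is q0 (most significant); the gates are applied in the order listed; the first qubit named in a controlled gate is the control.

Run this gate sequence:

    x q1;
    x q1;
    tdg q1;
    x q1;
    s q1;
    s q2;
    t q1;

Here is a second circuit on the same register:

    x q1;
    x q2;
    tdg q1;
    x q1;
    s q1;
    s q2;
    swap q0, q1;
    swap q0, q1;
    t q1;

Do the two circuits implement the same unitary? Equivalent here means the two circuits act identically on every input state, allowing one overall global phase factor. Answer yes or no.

No — the two circuits implement different unitaries, even allowing a global phase.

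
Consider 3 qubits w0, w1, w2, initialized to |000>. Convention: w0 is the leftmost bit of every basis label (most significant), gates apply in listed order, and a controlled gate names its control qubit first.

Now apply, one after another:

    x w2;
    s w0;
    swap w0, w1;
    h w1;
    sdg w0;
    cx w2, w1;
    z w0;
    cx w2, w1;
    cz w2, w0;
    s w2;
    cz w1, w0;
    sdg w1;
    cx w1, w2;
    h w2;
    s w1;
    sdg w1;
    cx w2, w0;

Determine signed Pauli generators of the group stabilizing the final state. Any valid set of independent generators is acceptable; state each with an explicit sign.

The final state is stabilized by the group generated by -XZX, -IYZ, +ZIZ; other independent generating sets are equally valid.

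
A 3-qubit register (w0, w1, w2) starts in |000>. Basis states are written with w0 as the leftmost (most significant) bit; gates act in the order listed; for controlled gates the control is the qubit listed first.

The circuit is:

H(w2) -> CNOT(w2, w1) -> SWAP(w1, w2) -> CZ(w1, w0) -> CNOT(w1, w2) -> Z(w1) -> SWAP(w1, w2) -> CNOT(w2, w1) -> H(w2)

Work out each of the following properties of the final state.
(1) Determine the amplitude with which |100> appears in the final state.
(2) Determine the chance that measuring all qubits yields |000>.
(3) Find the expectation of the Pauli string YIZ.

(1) The amplitude on |100> is 0.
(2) Outcome |000> occurs with probability 1/4.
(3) In the final state, YIZ has expectation 0.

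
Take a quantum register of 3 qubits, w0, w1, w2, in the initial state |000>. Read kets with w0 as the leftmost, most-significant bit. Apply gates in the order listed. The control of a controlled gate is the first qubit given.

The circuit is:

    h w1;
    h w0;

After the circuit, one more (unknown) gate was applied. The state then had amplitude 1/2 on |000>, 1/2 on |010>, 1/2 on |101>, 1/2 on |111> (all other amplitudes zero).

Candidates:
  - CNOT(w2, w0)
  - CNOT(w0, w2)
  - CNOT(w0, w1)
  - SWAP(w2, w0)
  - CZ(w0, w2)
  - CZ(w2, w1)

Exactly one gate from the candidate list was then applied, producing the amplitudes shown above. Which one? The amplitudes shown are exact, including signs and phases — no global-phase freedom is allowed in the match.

It was CNOT(w0, w2) that produced the state shown.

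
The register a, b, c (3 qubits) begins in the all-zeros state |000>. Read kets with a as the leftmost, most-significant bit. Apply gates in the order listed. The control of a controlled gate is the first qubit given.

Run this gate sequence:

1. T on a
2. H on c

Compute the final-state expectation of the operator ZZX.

The expectation value of ZZX is 1.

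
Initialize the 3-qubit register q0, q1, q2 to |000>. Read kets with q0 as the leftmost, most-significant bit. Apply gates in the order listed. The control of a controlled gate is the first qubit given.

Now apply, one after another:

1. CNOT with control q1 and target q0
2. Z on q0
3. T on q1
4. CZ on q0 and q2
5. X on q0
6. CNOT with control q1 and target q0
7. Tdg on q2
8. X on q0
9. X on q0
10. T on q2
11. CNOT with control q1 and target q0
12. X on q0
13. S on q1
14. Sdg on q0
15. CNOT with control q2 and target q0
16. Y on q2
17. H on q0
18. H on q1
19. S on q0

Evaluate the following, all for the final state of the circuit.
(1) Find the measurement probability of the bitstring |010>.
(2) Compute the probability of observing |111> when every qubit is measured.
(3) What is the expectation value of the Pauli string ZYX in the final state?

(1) The probability of measuring |010> is 0.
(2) The probability of measuring |111> is 1/4.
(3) In the final state, ZYX has expectation 0.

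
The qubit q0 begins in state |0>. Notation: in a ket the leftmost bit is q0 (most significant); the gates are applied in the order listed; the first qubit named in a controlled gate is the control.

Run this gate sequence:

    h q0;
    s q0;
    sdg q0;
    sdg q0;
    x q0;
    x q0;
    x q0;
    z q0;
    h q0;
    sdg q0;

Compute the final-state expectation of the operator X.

The expectation value of X is 1. Key observation: the block from step 5 through step 6 cancels to the identity and can be dropped.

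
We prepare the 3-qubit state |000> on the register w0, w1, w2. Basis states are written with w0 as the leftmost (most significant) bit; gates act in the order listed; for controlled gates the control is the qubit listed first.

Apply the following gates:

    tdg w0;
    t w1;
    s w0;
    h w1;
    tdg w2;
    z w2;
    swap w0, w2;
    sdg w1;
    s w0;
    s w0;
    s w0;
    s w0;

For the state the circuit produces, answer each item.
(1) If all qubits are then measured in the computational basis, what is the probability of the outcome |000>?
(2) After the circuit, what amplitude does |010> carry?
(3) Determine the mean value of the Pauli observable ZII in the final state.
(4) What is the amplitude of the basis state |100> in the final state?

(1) A full measurement returns |000> with probability 1/2. Key observation: gates 9-12 undo each other exactly, leaving only the rest of the circuit to track.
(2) |010> carries amplitude -sqrt(2)*I/2 in the final state.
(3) In the final state, ZII has expectation 1.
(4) The amplitude on |100> is 0.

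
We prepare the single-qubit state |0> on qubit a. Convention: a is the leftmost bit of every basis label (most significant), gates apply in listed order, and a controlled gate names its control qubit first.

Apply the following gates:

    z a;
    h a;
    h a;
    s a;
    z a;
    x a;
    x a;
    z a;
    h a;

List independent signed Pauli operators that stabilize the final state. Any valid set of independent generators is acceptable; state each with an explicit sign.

The stabilizer group can be generated by +X, among other valid generating sets.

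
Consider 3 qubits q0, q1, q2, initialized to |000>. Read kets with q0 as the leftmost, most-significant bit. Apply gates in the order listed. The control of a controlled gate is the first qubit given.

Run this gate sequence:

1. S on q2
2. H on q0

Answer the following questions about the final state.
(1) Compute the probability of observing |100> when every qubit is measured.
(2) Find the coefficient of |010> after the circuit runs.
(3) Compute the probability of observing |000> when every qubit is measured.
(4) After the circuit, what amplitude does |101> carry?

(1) Outcome |100> occurs with probability 1/2.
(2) |010> carries amplitude 0 in the final state.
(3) The probability of measuring |000> is 1/2.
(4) The amplitude on |101> is 0.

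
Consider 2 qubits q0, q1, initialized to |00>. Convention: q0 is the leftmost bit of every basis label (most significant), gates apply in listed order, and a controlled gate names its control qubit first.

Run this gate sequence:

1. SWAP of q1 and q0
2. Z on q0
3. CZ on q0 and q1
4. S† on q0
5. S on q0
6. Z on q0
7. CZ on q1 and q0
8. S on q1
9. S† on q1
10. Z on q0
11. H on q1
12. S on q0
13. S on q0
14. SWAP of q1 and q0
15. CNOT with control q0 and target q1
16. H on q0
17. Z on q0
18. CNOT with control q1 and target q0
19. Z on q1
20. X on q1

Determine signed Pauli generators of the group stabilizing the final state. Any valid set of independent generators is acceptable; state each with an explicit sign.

One valid set of independent stabilizer generators is +XZ, -ZX (any independent generating set of the same group is equally correct).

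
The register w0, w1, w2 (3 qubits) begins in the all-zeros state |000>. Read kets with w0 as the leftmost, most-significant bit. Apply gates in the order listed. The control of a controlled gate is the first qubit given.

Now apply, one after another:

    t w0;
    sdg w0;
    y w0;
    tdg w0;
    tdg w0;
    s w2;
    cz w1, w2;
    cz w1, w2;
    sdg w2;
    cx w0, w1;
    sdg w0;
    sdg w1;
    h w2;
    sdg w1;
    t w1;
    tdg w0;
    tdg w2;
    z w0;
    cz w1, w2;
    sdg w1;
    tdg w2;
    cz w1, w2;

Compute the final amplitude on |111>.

The final state's coefficient on |111> equals sqrt(2)*I/2.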